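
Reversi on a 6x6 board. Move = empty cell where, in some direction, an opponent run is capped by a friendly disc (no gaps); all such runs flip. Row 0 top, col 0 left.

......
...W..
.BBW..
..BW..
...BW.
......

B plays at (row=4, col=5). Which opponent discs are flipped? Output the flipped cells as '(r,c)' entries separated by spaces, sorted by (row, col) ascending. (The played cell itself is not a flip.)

Dir NW: first cell '.' (not opp) -> no flip
Dir N: first cell '.' (not opp) -> no flip
Dir NE: edge -> no flip
Dir W: opp run (4,4) capped by B -> flip
Dir E: edge -> no flip
Dir SW: first cell '.' (not opp) -> no flip
Dir S: first cell '.' (not opp) -> no flip
Dir SE: edge -> no flip

Answer: (4,4)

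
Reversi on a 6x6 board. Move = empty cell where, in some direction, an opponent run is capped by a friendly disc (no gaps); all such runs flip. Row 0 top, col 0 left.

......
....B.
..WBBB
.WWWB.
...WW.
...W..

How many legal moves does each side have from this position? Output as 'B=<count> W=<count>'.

Answer: B=6 W=5

Derivation:
-- B to move --
(1,1): no bracket -> illegal
(1,2): no bracket -> illegal
(1,3): no bracket -> illegal
(2,0): no bracket -> illegal
(2,1): flips 1 -> legal
(3,0): flips 3 -> legal
(3,5): no bracket -> illegal
(4,0): no bracket -> illegal
(4,1): flips 1 -> legal
(4,2): flips 1 -> legal
(4,5): no bracket -> illegal
(5,2): flips 1 -> legal
(5,4): flips 1 -> legal
(5,5): no bracket -> illegal
B mobility = 6
-- W to move --
(0,3): no bracket -> illegal
(0,4): flips 3 -> legal
(0,5): flips 2 -> legal
(1,2): no bracket -> illegal
(1,3): flips 1 -> legal
(1,5): flips 1 -> legal
(3,5): flips 1 -> legal
(4,5): no bracket -> illegal
W mobility = 5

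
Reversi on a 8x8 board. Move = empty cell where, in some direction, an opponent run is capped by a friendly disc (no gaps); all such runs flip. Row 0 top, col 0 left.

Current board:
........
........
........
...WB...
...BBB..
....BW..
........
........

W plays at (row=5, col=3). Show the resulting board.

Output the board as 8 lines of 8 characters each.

Answer: ........
........
........
...WB...
...WBB..
...WWW..
........
........

Derivation:
Place W at (5,3); scan 8 dirs for brackets.
Dir NW: first cell '.' (not opp) -> no flip
Dir N: opp run (4,3) capped by W -> flip
Dir NE: opp run (4,4), next='.' -> no flip
Dir W: first cell '.' (not opp) -> no flip
Dir E: opp run (5,4) capped by W -> flip
Dir SW: first cell '.' (not opp) -> no flip
Dir S: first cell '.' (not opp) -> no flip
Dir SE: first cell '.' (not opp) -> no flip
All flips: (4,3) (5,4)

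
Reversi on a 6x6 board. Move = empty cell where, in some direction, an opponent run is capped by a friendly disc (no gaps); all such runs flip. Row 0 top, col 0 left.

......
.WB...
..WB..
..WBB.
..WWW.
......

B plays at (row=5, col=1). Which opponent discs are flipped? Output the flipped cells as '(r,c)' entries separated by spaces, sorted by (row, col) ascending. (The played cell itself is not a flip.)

Dir NW: first cell '.' (not opp) -> no flip
Dir N: first cell '.' (not opp) -> no flip
Dir NE: opp run (4,2) capped by B -> flip
Dir W: first cell '.' (not opp) -> no flip
Dir E: first cell '.' (not opp) -> no flip
Dir SW: edge -> no flip
Dir S: edge -> no flip
Dir SE: edge -> no flip

Answer: (4,2)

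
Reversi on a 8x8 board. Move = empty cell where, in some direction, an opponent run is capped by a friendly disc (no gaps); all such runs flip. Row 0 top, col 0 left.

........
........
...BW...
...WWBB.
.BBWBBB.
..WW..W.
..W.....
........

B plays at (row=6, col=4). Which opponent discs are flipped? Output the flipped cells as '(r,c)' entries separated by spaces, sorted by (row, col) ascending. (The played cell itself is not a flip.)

Dir NW: opp run (5,3) capped by B -> flip
Dir N: first cell '.' (not opp) -> no flip
Dir NE: first cell '.' (not opp) -> no flip
Dir W: first cell '.' (not opp) -> no flip
Dir E: first cell '.' (not opp) -> no flip
Dir SW: first cell '.' (not opp) -> no flip
Dir S: first cell '.' (not opp) -> no flip
Dir SE: first cell '.' (not opp) -> no flip

Answer: (5,3)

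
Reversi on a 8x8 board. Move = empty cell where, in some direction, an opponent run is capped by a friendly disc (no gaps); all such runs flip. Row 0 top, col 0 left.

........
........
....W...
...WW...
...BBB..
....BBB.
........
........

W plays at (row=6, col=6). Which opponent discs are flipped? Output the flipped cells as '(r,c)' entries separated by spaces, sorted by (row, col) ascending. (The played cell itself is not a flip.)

Answer: (4,4) (5,5)

Derivation:
Dir NW: opp run (5,5) (4,4) capped by W -> flip
Dir N: opp run (5,6), next='.' -> no flip
Dir NE: first cell '.' (not opp) -> no flip
Dir W: first cell '.' (not opp) -> no flip
Dir E: first cell '.' (not opp) -> no flip
Dir SW: first cell '.' (not opp) -> no flip
Dir S: first cell '.' (not opp) -> no flip
Dir SE: first cell '.' (not opp) -> no flip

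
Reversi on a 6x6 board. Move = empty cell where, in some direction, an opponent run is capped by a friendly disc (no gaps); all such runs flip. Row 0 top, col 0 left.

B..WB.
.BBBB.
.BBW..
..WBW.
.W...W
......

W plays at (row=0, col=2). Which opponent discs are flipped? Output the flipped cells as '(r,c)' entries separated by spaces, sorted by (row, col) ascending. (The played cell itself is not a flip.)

Dir NW: edge -> no flip
Dir N: edge -> no flip
Dir NE: edge -> no flip
Dir W: first cell '.' (not opp) -> no flip
Dir E: first cell 'W' (not opp) -> no flip
Dir SW: opp run (1,1), next='.' -> no flip
Dir S: opp run (1,2) (2,2) capped by W -> flip
Dir SE: opp run (1,3), next='.' -> no flip

Answer: (1,2) (2,2)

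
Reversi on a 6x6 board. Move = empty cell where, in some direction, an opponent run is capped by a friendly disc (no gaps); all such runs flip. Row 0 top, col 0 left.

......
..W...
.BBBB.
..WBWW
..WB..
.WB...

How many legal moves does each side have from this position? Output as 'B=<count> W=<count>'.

-- B to move --
(0,1): flips 1 -> legal
(0,2): flips 1 -> legal
(0,3): flips 1 -> legal
(1,1): no bracket -> illegal
(1,3): no bracket -> illegal
(2,5): flips 1 -> legal
(3,1): flips 1 -> legal
(4,0): no bracket -> illegal
(4,1): flips 2 -> legal
(4,4): flips 1 -> legal
(4,5): flips 1 -> legal
(5,0): flips 1 -> legal
(5,3): no bracket -> illegal
B mobility = 9
-- W to move --
(1,0): flips 1 -> legal
(1,1): no bracket -> illegal
(1,3): flips 1 -> legal
(1,4): flips 2 -> legal
(1,5): flips 2 -> legal
(2,0): no bracket -> illegal
(2,5): no bracket -> illegal
(3,0): flips 1 -> legal
(3,1): no bracket -> illegal
(4,1): no bracket -> illegal
(4,4): flips 1 -> legal
(5,3): flips 1 -> legal
(5,4): flips 1 -> legal
W mobility = 8

Answer: B=9 W=8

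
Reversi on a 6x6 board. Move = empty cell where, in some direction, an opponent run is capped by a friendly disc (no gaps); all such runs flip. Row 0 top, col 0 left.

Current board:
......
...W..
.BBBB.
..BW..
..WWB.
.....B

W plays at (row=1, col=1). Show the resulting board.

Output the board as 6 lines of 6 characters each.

Place W at (1,1); scan 8 dirs for brackets.
Dir NW: first cell '.' (not opp) -> no flip
Dir N: first cell '.' (not opp) -> no flip
Dir NE: first cell '.' (not opp) -> no flip
Dir W: first cell '.' (not opp) -> no flip
Dir E: first cell '.' (not opp) -> no flip
Dir SW: first cell '.' (not opp) -> no flip
Dir S: opp run (2,1), next='.' -> no flip
Dir SE: opp run (2,2) capped by W -> flip
All flips: (2,2)

Answer: ......
.W.W..
.BWBB.
..BW..
..WWB.
.....B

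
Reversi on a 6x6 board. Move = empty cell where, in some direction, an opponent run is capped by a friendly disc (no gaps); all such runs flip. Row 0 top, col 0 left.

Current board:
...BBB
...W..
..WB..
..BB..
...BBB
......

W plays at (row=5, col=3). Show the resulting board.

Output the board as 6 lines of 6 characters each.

Place W at (5,3); scan 8 dirs for brackets.
Dir NW: first cell '.' (not opp) -> no flip
Dir N: opp run (4,3) (3,3) (2,3) capped by W -> flip
Dir NE: opp run (4,4), next='.' -> no flip
Dir W: first cell '.' (not opp) -> no flip
Dir E: first cell '.' (not opp) -> no flip
Dir SW: edge -> no flip
Dir S: edge -> no flip
Dir SE: edge -> no flip
All flips: (2,3) (3,3) (4,3)

Answer: ...BBB
...W..
..WW..
..BW..
...WBB
...W..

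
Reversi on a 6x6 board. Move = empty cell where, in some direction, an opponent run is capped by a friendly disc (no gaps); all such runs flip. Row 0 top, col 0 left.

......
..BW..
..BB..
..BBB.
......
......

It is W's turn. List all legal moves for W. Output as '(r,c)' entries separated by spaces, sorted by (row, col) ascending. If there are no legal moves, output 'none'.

(0,1): no bracket -> illegal
(0,2): no bracket -> illegal
(0,3): no bracket -> illegal
(1,1): flips 1 -> legal
(1,4): no bracket -> illegal
(2,1): no bracket -> illegal
(2,4): no bracket -> illegal
(2,5): no bracket -> illegal
(3,1): flips 1 -> legal
(3,5): no bracket -> illegal
(4,1): no bracket -> illegal
(4,2): no bracket -> illegal
(4,3): flips 2 -> legal
(4,4): no bracket -> illegal
(4,5): no bracket -> illegal

Answer: (1,1) (3,1) (4,3)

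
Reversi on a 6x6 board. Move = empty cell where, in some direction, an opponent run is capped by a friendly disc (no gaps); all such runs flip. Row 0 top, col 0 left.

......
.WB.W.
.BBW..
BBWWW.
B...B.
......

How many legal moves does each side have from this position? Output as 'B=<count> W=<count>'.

-- B to move --
(0,0): flips 1 -> legal
(0,1): flips 1 -> legal
(0,2): no bracket -> illegal
(0,3): no bracket -> illegal
(0,4): no bracket -> illegal
(0,5): no bracket -> illegal
(1,0): flips 1 -> legal
(1,3): no bracket -> illegal
(1,5): no bracket -> illegal
(2,0): no bracket -> illegal
(2,4): flips 2 -> legal
(2,5): no bracket -> illegal
(3,5): flips 3 -> legal
(4,1): no bracket -> illegal
(4,2): flips 1 -> legal
(4,3): flips 1 -> legal
(4,5): flips 2 -> legal
B mobility = 8
-- W to move --
(0,1): flips 1 -> legal
(0,2): flips 2 -> legal
(0,3): no bracket -> illegal
(1,0): flips 1 -> legal
(1,3): flips 1 -> legal
(2,0): flips 2 -> legal
(3,5): no bracket -> illegal
(4,1): flips 2 -> legal
(4,2): no bracket -> illegal
(4,3): no bracket -> illegal
(4,5): no bracket -> illegal
(5,0): no bracket -> illegal
(5,1): no bracket -> illegal
(5,3): no bracket -> illegal
(5,4): flips 1 -> legal
(5,5): flips 1 -> legal
W mobility = 8

Answer: B=8 W=8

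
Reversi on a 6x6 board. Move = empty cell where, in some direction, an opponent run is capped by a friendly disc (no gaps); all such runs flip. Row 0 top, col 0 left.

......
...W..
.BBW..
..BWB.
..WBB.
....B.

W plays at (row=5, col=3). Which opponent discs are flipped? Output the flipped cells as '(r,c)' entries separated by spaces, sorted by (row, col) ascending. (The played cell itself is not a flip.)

Answer: (4,3)

Derivation:
Dir NW: first cell 'W' (not opp) -> no flip
Dir N: opp run (4,3) capped by W -> flip
Dir NE: opp run (4,4), next='.' -> no flip
Dir W: first cell '.' (not opp) -> no flip
Dir E: opp run (5,4), next='.' -> no flip
Dir SW: edge -> no flip
Dir S: edge -> no flip
Dir SE: edge -> no flip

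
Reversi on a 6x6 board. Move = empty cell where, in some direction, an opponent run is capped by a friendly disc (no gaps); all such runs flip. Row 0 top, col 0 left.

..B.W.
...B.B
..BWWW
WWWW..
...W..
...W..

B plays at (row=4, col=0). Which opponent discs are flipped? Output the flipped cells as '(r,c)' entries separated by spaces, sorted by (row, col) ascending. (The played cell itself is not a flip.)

Dir NW: edge -> no flip
Dir N: opp run (3,0), next='.' -> no flip
Dir NE: opp run (3,1) capped by B -> flip
Dir W: edge -> no flip
Dir E: first cell '.' (not opp) -> no flip
Dir SW: edge -> no flip
Dir S: first cell '.' (not opp) -> no flip
Dir SE: first cell '.' (not opp) -> no flip

Answer: (3,1)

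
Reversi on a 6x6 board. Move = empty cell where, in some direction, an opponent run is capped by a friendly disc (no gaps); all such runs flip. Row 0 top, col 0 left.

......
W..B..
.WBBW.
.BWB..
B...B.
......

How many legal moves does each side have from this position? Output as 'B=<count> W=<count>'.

Answer: B=7 W=7

Derivation:
-- B to move --
(0,0): no bracket -> illegal
(0,1): no bracket -> illegal
(1,1): flips 1 -> legal
(1,2): no bracket -> illegal
(1,4): no bracket -> illegal
(1,5): flips 1 -> legal
(2,0): flips 1 -> legal
(2,5): flips 1 -> legal
(3,0): no bracket -> illegal
(3,4): no bracket -> illegal
(3,5): flips 1 -> legal
(4,1): flips 1 -> legal
(4,2): flips 1 -> legal
(4,3): no bracket -> illegal
B mobility = 7
-- W to move --
(0,2): flips 1 -> legal
(0,3): no bracket -> illegal
(0,4): no bracket -> illegal
(1,1): no bracket -> illegal
(1,2): flips 1 -> legal
(1,4): flips 1 -> legal
(2,0): no bracket -> illegal
(3,0): flips 1 -> legal
(3,4): flips 1 -> legal
(3,5): no bracket -> illegal
(4,1): flips 1 -> legal
(4,2): flips 1 -> legal
(4,3): no bracket -> illegal
(4,5): no bracket -> illegal
(5,0): no bracket -> illegal
(5,1): no bracket -> illegal
(5,3): no bracket -> illegal
(5,4): no bracket -> illegal
(5,5): no bracket -> illegal
W mobility = 7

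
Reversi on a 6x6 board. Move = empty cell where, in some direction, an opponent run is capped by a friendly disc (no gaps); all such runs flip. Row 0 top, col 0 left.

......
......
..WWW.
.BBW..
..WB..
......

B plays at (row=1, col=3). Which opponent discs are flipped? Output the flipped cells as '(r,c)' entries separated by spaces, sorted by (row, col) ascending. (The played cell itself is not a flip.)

Answer: (2,2) (2,3) (3,3)

Derivation:
Dir NW: first cell '.' (not opp) -> no flip
Dir N: first cell '.' (not opp) -> no flip
Dir NE: first cell '.' (not opp) -> no flip
Dir W: first cell '.' (not opp) -> no flip
Dir E: first cell '.' (not opp) -> no flip
Dir SW: opp run (2,2) capped by B -> flip
Dir S: opp run (2,3) (3,3) capped by B -> flip
Dir SE: opp run (2,4), next='.' -> no flip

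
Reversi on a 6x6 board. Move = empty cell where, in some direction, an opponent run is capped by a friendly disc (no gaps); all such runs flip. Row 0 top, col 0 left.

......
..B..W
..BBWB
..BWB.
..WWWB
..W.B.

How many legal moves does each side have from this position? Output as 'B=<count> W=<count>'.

Answer: B=5 W=6

Derivation:
-- B to move --
(0,4): no bracket -> illegal
(0,5): flips 1 -> legal
(1,3): no bracket -> illegal
(1,4): flips 1 -> legal
(3,1): no bracket -> illegal
(3,5): no bracket -> illegal
(4,1): flips 3 -> legal
(5,1): no bracket -> illegal
(5,3): flips 2 -> legal
(5,5): flips 2 -> legal
B mobility = 5
-- W to move --
(0,1): no bracket -> illegal
(0,2): flips 3 -> legal
(0,3): no bracket -> illegal
(1,1): flips 1 -> legal
(1,3): flips 1 -> legal
(1,4): no bracket -> illegal
(2,1): flips 3 -> legal
(3,1): flips 1 -> legal
(3,5): flips 2 -> legal
(4,1): no bracket -> illegal
(5,3): no bracket -> illegal
(5,5): no bracket -> illegal
W mobility = 6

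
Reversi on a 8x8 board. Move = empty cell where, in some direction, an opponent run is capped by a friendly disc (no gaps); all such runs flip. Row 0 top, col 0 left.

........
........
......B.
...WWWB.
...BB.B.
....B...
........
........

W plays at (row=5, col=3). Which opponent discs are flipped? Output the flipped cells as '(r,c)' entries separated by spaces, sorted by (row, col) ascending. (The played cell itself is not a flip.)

Answer: (4,3) (4,4)

Derivation:
Dir NW: first cell '.' (not opp) -> no flip
Dir N: opp run (4,3) capped by W -> flip
Dir NE: opp run (4,4) capped by W -> flip
Dir W: first cell '.' (not opp) -> no flip
Dir E: opp run (5,4), next='.' -> no flip
Dir SW: first cell '.' (not opp) -> no flip
Dir S: first cell '.' (not opp) -> no flip
Dir SE: first cell '.' (not opp) -> no flip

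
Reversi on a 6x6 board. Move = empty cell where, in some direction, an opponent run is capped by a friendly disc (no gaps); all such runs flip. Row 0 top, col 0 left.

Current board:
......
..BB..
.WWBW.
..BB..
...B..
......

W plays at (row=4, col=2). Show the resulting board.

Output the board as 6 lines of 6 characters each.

Answer: ......
..BB..
.WWBW.
..WW..
..WB..
......

Derivation:
Place W at (4,2); scan 8 dirs for brackets.
Dir NW: first cell '.' (not opp) -> no flip
Dir N: opp run (3,2) capped by W -> flip
Dir NE: opp run (3,3) capped by W -> flip
Dir W: first cell '.' (not opp) -> no flip
Dir E: opp run (4,3), next='.' -> no flip
Dir SW: first cell '.' (not opp) -> no flip
Dir S: first cell '.' (not opp) -> no flip
Dir SE: first cell '.' (not opp) -> no flip
All flips: (3,2) (3,3)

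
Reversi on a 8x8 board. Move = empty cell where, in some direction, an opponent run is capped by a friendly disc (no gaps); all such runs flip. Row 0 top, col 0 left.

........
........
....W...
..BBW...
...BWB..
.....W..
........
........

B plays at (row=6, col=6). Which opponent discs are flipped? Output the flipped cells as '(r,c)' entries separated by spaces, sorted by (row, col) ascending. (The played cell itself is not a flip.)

Answer: (4,4) (5,5)

Derivation:
Dir NW: opp run (5,5) (4,4) capped by B -> flip
Dir N: first cell '.' (not opp) -> no flip
Dir NE: first cell '.' (not opp) -> no flip
Dir W: first cell '.' (not opp) -> no flip
Dir E: first cell '.' (not opp) -> no flip
Dir SW: first cell '.' (not opp) -> no flip
Dir S: first cell '.' (not opp) -> no flip
Dir SE: first cell '.' (not opp) -> no flip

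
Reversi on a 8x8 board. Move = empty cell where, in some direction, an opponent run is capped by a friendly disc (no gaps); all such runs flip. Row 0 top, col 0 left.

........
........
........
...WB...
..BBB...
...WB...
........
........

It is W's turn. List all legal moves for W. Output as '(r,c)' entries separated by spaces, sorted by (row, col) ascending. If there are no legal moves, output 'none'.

(2,3): no bracket -> illegal
(2,4): no bracket -> illegal
(2,5): no bracket -> illegal
(3,1): flips 1 -> legal
(3,2): no bracket -> illegal
(3,5): flips 2 -> legal
(4,1): no bracket -> illegal
(4,5): no bracket -> illegal
(5,1): flips 1 -> legal
(5,2): no bracket -> illegal
(5,5): flips 2 -> legal
(6,3): no bracket -> illegal
(6,4): no bracket -> illegal
(6,5): no bracket -> illegal

Answer: (3,1) (3,5) (5,1) (5,5)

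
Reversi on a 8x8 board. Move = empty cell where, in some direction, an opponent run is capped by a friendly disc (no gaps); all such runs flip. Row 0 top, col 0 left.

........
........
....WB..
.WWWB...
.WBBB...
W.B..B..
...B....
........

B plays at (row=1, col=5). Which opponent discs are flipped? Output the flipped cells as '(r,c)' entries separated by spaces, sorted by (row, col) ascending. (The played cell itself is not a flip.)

Dir NW: first cell '.' (not opp) -> no flip
Dir N: first cell '.' (not opp) -> no flip
Dir NE: first cell '.' (not opp) -> no flip
Dir W: first cell '.' (not opp) -> no flip
Dir E: first cell '.' (not opp) -> no flip
Dir SW: opp run (2,4) (3,3) capped by B -> flip
Dir S: first cell 'B' (not opp) -> no flip
Dir SE: first cell '.' (not opp) -> no flip

Answer: (2,4) (3,3)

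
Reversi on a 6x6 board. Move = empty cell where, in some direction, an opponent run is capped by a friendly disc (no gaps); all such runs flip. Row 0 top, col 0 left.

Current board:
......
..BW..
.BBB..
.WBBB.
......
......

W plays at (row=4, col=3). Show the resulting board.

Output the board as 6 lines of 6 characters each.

Answer: ......
..BW..
.BBW..
.WBWB.
...W..
......

Derivation:
Place W at (4,3); scan 8 dirs for brackets.
Dir NW: opp run (3,2) (2,1), next='.' -> no flip
Dir N: opp run (3,3) (2,3) capped by W -> flip
Dir NE: opp run (3,4), next='.' -> no flip
Dir W: first cell '.' (not opp) -> no flip
Dir E: first cell '.' (not opp) -> no flip
Dir SW: first cell '.' (not opp) -> no flip
Dir S: first cell '.' (not opp) -> no flip
Dir SE: first cell '.' (not opp) -> no flip
All flips: (2,3) (3,3)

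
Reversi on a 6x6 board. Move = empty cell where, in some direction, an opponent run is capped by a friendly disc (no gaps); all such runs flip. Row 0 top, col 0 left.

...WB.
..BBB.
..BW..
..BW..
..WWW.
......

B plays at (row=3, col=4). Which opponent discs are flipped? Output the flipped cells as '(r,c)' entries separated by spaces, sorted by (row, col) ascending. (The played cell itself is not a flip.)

Answer: (2,3) (3,3)

Derivation:
Dir NW: opp run (2,3) capped by B -> flip
Dir N: first cell '.' (not opp) -> no flip
Dir NE: first cell '.' (not opp) -> no flip
Dir W: opp run (3,3) capped by B -> flip
Dir E: first cell '.' (not opp) -> no flip
Dir SW: opp run (4,3), next='.' -> no flip
Dir S: opp run (4,4), next='.' -> no flip
Dir SE: first cell '.' (not opp) -> no flip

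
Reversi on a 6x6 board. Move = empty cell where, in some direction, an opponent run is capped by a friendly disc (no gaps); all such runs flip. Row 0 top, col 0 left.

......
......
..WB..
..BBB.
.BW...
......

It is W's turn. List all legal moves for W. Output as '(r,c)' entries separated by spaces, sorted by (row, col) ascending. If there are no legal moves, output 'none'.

(1,2): no bracket -> illegal
(1,3): no bracket -> illegal
(1,4): no bracket -> illegal
(2,1): no bracket -> illegal
(2,4): flips 2 -> legal
(2,5): no bracket -> illegal
(3,0): no bracket -> illegal
(3,1): no bracket -> illegal
(3,5): no bracket -> illegal
(4,0): flips 1 -> legal
(4,3): no bracket -> illegal
(4,4): flips 1 -> legal
(4,5): no bracket -> illegal
(5,0): no bracket -> illegal
(5,1): no bracket -> illegal
(5,2): no bracket -> illegal

Answer: (2,4) (4,0) (4,4)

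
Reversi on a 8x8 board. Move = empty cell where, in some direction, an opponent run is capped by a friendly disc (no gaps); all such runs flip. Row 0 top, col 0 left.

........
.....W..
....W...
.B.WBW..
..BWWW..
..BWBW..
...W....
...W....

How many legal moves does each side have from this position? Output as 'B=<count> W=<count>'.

Answer: B=9 W=8

Derivation:
-- B to move --
(0,4): no bracket -> illegal
(0,5): no bracket -> illegal
(0,6): flips 3 -> legal
(1,3): no bracket -> illegal
(1,4): flips 1 -> legal
(1,6): no bracket -> illegal
(2,2): no bracket -> illegal
(2,3): no bracket -> illegal
(2,5): no bracket -> illegal
(2,6): no bracket -> illegal
(3,2): flips 2 -> legal
(3,6): flips 2 -> legal
(4,6): flips 3 -> legal
(5,6): flips 2 -> legal
(6,2): no bracket -> illegal
(6,4): flips 1 -> legal
(6,5): no bracket -> illegal
(6,6): no bracket -> illegal
(7,2): flips 1 -> legal
(7,4): flips 1 -> legal
B mobility = 9
-- W to move --
(2,0): flips 2 -> legal
(2,1): no bracket -> illegal
(2,2): no bracket -> illegal
(2,3): flips 1 -> legal
(2,5): flips 1 -> legal
(3,0): no bracket -> illegal
(3,2): no bracket -> illegal
(4,0): no bracket -> illegal
(4,1): flips 2 -> legal
(5,1): flips 2 -> legal
(6,1): flips 1 -> legal
(6,2): no bracket -> illegal
(6,4): flips 1 -> legal
(6,5): flips 1 -> legal
W mobility = 8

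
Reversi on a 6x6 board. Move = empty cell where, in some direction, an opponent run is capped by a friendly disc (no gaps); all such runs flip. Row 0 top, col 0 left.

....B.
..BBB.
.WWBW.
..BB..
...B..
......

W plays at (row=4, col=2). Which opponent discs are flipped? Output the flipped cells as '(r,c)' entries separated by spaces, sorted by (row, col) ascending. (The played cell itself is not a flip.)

Dir NW: first cell '.' (not opp) -> no flip
Dir N: opp run (3,2) capped by W -> flip
Dir NE: opp run (3,3) capped by W -> flip
Dir W: first cell '.' (not opp) -> no flip
Dir E: opp run (4,3), next='.' -> no flip
Dir SW: first cell '.' (not opp) -> no flip
Dir S: first cell '.' (not opp) -> no flip
Dir SE: first cell '.' (not opp) -> no flip

Answer: (3,2) (3,3)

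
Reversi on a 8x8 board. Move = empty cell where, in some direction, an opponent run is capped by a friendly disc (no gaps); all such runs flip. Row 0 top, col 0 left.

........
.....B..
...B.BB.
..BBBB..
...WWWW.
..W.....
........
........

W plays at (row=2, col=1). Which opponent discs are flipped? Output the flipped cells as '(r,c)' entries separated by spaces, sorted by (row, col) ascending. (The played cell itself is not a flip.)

Answer: (3,2)

Derivation:
Dir NW: first cell '.' (not opp) -> no flip
Dir N: first cell '.' (not opp) -> no flip
Dir NE: first cell '.' (not opp) -> no flip
Dir W: first cell '.' (not opp) -> no flip
Dir E: first cell '.' (not opp) -> no flip
Dir SW: first cell '.' (not opp) -> no flip
Dir S: first cell '.' (not opp) -> no flip
Dir SE: opp run (3,2) capped by W -> flip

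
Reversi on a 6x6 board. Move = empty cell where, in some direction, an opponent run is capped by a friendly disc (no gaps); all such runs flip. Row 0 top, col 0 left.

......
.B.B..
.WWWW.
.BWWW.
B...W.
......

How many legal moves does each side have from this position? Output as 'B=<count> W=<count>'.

Answer: B=3 W=7

Derivation:
-- B to move --
(1,0): no bracket -> illegal
(1,2): no bracket -> illegal
(1,4): no bracket -> illegal
(1,5): no bracket -> illegal
(2,0): no bracket -> illegal
(2,5): no bracket -> illegal
(3,0): no bracket -> illegal
(3,5): flips 4 -> legal
(4,1): no bracket -> illegal
(4,2): no bracket -> illegal
(4,3): flips 2 -> legal
(4,5): no bracket -> illegal
(5,3): no bracket -> illegal
(5,4): no bracket -> illegal
(5,5): flips 3 -> legal
B mobility = 3
-- W to move --
(0,0): flips 1 -> legal
(0,1): flips 1 -> legal
(0,2): flips 1 -> legal
(0,3): flips 1 -> legal
(0,4): flips 1 -> legal
(1,0): no bracket -> illegal
(1,2): no bracket -> illegal
(1,4): no bracket -> illegal
(2,0): no bracket -> illegal
(3,0): flips 1 -> legal
(4,1): flips 1 -> legal
(4,2): no bracket -> illegal
(5,0): no bracket -> illegal
(5,1): no bracket -> illegal
W mobility = 7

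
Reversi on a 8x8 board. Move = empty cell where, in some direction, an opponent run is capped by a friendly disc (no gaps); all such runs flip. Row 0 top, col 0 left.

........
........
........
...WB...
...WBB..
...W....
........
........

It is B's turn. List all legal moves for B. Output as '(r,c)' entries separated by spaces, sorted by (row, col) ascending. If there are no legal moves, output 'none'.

(2,2): flips 1 -> legal
(2,3): no bracket -> illegal
(2,4): no bracket -> illegal
(3,2): flips 1 -> legal
(4,2): flips 1 -> legal
(5,2): flips 1 -> legal
(5,4): no bracket -> illegal
(6,2): flips 1 -> legal
(6,3): no bracket -> illegal
(6,4): no bracket -> illegal

Answer: (2,2) (3,2) (4,2) (5,2) (6,2)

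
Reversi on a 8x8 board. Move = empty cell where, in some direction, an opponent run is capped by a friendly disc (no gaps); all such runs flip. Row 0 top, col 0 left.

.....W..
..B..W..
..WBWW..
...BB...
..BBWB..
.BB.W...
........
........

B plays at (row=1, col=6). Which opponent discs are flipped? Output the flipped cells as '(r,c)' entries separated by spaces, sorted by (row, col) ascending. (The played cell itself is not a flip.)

Dir NW: opp run (0,5), next=edge -> no flip
Dir N: first cell '.' (not opp) -> no flip
Dir NE: first cell '.' (not opp) -> no flip
Dir W: opp run (1,5), next='.' -> no flip
Dir E: first cell '.' (not opp) -> no flip
Dir SW: opp run (2,5) capped by B -> flip
Dir S: first cell '.' (not opp) -> no flip
Dir SE: first cell '.' (not opp) -> no flip

Answer: (2,5)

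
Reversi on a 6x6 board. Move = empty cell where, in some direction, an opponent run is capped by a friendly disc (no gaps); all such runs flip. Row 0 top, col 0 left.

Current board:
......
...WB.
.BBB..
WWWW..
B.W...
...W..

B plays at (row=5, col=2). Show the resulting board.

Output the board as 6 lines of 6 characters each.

Answer: ......
...WB.
.BBB..
WWBW..
B.B...
..BW..

Derivation:
Place B at (5,2); scan 8 dirs for brackets.
Dir NW: first cell '.' (not opp) -> no flip
Dir N: opp run (4,2) (3,2) capped by B -> flip
Dir NE: first cell '.' (not opp) -> no flip
Dir W: first cell '.' (not opp) -> no flip
Dir E: opp run (5,3), next='.' -> no flip
Dir SW: edge -> no flip
Dir S: edge -> no flip
Dir SE: edge -> no flip
All flips: (3,2) (4,2)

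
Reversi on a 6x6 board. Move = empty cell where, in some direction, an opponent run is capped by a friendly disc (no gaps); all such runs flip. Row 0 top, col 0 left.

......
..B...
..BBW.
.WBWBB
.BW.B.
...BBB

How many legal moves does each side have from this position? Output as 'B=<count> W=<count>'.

Answer: B=9 W=6

Derivation:
-- B to move --
(1,3): flips 1 -> legal
(1,4): flips 1 -> legal
(1,5): no bracket -> illegal
(2,0): flips 2 -> legal
(2,1): flips 1 -> legal
(2,5): flips 1 -> legal
(3,0): flips 1 -> legal
(4,0): flips 1 -> legal
(4,3): flips 2 -> legal
(5,1): no bracket -> illegal
(5,2): flips 1 -> legal
B mobility = 9
-- W to move --
(0,1): no bracket -> illegal
(0,2): flips 3 -> legal
(0,3): no bracket -> illegal
(1,1): flips 1 -> legal
(1,3): flips 2 -> legal
(1,4): no bracket -> illegal
(2,1): flips 2 -> legal
(2,5): no bracket -> illegal
(3,0): no bracket -> illegal
(4,0): flips 1 -> legal
(4,3): no bracket -> illegal
(4,5): no bracket -> illegal
(5,0): no bracket -> illegal
(5,1): flips 1 -> legal
(5,2): no bracket -> illegal
W mobility = 6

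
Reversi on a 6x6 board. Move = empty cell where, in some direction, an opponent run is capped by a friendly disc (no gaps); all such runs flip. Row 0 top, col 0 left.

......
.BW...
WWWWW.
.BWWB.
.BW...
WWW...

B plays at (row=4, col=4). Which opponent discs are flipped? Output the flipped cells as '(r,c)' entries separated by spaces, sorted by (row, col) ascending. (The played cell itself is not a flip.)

Dir NW: opp run (3,3) (2,2) capped by B -> flip
Dir N: first cell 'B' (not opp) -> no flip
Dir NE: first cell '.' (not opp) -> no flip
Dir W: first cell '.' (not opp) -> no flip
Dir E: first cell '.' (not opp) -> no flip
Dir SW: first cell '.' (not opp) -> no flip
Dir S: first cell '.' (not opp) -> no flip
Dir SE: first cell '.' (not opp) -> no flip

Answer: (2,2) (3,3)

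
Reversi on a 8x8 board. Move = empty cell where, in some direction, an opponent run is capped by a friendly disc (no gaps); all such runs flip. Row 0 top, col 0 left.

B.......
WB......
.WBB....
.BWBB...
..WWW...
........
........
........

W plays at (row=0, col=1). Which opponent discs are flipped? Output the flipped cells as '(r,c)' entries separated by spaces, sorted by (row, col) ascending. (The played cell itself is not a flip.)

Answer: (1,1)

Derivation:
Dir NW: edge -> no flip
Dir N: edge -> no flip
Dir NE: edge -> no flip
Dir W: opp run (0,0), next=edge -> no flip
Dir E: first cell '.' (not opp) -> no flip
Dir SW: first cell 'W' (not opp) -> no flip
Dir S: opp run (1,1) capped by W -> flip
Dir SE: first cell '.' (not opp) -> no flip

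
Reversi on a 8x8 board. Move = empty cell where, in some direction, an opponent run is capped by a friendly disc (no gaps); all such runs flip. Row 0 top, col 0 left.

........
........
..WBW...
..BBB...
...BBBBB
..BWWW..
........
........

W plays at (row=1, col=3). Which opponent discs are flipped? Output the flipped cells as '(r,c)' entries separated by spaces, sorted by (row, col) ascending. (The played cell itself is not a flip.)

Dir NW: first cell '.' (not opp) -> no flip
Dir N: first cell '.' (not opp) -> no flip
Dir NE: first cell '.' (not opp) -> no flip
Dir W: first cell '.' (not opp) -> no flip
Dir E: first cell '.' (not opp) -> no flip
Dir SW: first cell 'W' (not opp) -> no flip
Dir S: opp run (2,3) (3,3) (4,3) capped by W -> flip
Dir SE: first cell 'W' (not opp) -> no flip

Answer: (2,3) (3,3) (4,3)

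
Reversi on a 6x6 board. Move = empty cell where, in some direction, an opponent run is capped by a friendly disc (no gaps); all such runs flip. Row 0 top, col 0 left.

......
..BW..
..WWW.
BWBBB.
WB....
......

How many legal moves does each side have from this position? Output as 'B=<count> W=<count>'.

Answer: B=6 W=11

Derivation:
-- B to move --
(0,2): no bracket -> illegal
(0,3): flips 2 -> legal
(0,4): no bracket -> illegal
(1,1): flips 1 -> legal
(1,4): flips 3 -> legal
(1,5): flips 1 -> legal
(2,0): no bracket -> illegal
(2,1): flips 1 -> legal
(2,5): no bracket -> illegal
(3,5): no bracket -> illegal
(4,2): no bracket -> illegal
(5,0): flips 1 -> legal
(5,1): no bracket -> illegal
B mobility = 6
-- W to move --
(0,1): flips 1 -> legal
(0,2): flips 1 -> legal
(0,3): no bracket -> illegal
(1,1): flips 1 -> legal
(2,0): flips 1 -> legal
(2,1): no bracket -> illegal
(2,5): no bracket -> illegal
(3,5): flips 3 -> legal
(4,2): flips 3 -> legal
(4,3): flips 1 -> legal
(4,4): flips 2 -> legal
(4,5): flips 1 -> legal
(5,0): flips 2 -> legal
(5,1): flips 1 -> legal
(5,2): no bracket -> illegal
W mobility = 11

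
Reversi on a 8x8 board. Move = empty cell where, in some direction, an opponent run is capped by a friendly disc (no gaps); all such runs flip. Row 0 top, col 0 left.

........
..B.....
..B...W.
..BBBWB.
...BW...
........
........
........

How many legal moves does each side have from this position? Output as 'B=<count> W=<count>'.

-- B to move --
(1,5): no bracket -> illegal
(1,6): flips 1 -> legal
(1,7): no bracket -> illegal
(2,4): no bracket -> illegal
(2,5): no bracket -> illegal
(2,7): no bracket -> illegal
(3,7): no bracket -> illegal
(4,5): flips 1 -> legal
(4,6): no bracket -> illegal
(5,3): no bracket -> illegal
(5,4): flips 1 -> legal
(5,5): flips 1 -> legal
B mobility = 4
-- W to move --
(0,1): no bracket -> illegal
(0,2): no bracket -> illegal
(0,3): no bracket -> illegal
(1,1): flips 2 -> legal
(1,3): no bracket -> illegal
(2,1): no bracket -> illegal
(2,3): no bracket -> illegal
(2,4): flips 1 -> legal
(2,5): no bracket -> illegal
(2,7): no bracket -> illegal
(3,1): flips 3 -> legal
(3,7): flips 1 -> legal
(4,1): no bracket -> illegal
(4,2): flips 1 -> legal
(4,5): no bracket -> illegal
(4,6): flips 1 -> legal
(4,7): no bracket -> illegal
(5,2): no bracket -> illegal
(5,3): no bracket -> illegal
(5,4): no bracket -> illegal
W mobility = 6

Answer: B=4 W=6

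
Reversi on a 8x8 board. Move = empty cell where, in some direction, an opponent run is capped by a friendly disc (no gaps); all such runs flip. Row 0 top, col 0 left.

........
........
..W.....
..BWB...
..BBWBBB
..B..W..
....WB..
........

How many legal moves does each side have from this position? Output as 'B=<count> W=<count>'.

Answer: B=6 W=10

Derivation:
-- B to move --
(1,1): no bracket -> illegal
(1,2): flips 1 -> legal
(1,3): no bracket -> illegal
(2,1): no bracket -> illegal
(2,3): flips 1 -> legal
(2,4): flips 1 -> legal
(3,1): no bracket -> illegal
(3,5): no bracket -> illegal
(5,3): no bracket -> illegal
(5,4): flips 1 -> legal
(5,6): no bracket -> illegal
(6,3): flips 1 -> legal
(6,6): no bracket -> illegal
(7,3): flips 2 -> legal
(7,4): no bracket -> illegal
(7,5): no bracket -> illegal
B mobility = 6
-- W to move --
(2,1): no bracket -> illegal
(2,3): no bracket -> illegal
(2,4): flips 1 -> legal
(2,5): no bracket -> illegal
(3,1): flips 1 -> legal
(3,5): flips 2 -> legal
(3,6): no bracket -> illegal
(3,7): flips 1 -> legal
(4,1): flips 2 -> legal
(5,1): flips 1 -> legal
(5,3): flips 1 -> legal
(5,4): no bracket -> illegal
(5,6): no bracket -> illegal
(5,7): no bracket -> illegal
(6,1): no bracket -> illegal
(6,2): flips 3 -> legal
(6,3): no bracket -> illegal
(6,6): flips 1 -> legal
(7,4): no bracket -> illegal
(7,5): flips 1 -> legal
(7,6): no bracket -> illegal
W mobility = 10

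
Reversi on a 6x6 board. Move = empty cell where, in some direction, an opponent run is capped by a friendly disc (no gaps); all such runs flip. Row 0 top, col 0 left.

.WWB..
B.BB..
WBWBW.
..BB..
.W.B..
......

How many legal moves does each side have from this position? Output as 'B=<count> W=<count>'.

Answer: B=8 W=6

Derivation:
-- B to move --
(0,0): flips 2 -> legal
(1,1): flips 1 -> legal
(1,4): no bracket -> illegal
(1,5): flips 1 -> legal
(2,5): flips 1 -> legal
(3,0): flips 1 -> legal
(3,1): flips 1 -> legal
(3,4): no bracket -> illegal
(3,5): flips 1 -> legal
(4,0): no bracket -> illegal
(4,2): no bracket -> illegal
(5,0): flips 1 -> legal
(5,1): no bracket -> illegal
(5,2): no bracket -> illegal
B mobility = 8
-- W to move --
(0,0): flips 1 -> legal
(0,4): flips 2 -> legal
(1,1): no bracket -> illegal
(1,4): flips 2 -> legal
(3,0): no bracket -> illegal
(3,1): no bracket -> illegal
(3,4): flips 2 -> legal
(4,2): flips 2 -> legal
(4,4): flips 1 -> legal
(5,2): no bracket -> illegal
(5,3): no bracket -> illegal
(5,4): no bracket -> illegal
W mobility = 6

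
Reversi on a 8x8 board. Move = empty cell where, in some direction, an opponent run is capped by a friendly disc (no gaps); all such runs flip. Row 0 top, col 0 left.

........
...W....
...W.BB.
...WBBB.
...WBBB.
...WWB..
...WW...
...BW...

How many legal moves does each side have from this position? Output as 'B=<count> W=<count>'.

Answer: B=9 W=9

Derivation:
-- B to move --
(0,2): no bracket -> illegal
(0,3): flips 6 -> legal
(0,4): no bracket -> illegal
(1,2): flips 1 -> legal
(1,4): no bracket -> illegal
(2,2): flips 1 -> legal
(2,4): no bracket -> illegal
(3,2): flips 1 -> legal
(4,2): flips 1 -> legal
(5,2): flips 3 -> legal
(6,2): flips 1 -> legal
(6,5): no bracket -> illegal
(7,2): flips 2 -> legal
(7,5): flips 1 -> legal
B mobility = 9
-- W to move --
(1,4): no bracket -> illegal
(1,5): no bracket -> illegal
(1,6): flips 2 -> legal
(1,7): flips 3 -> legal
(2,4): flips 2 -> legal
(2,7): flips 2 -> legal
(3,7): flips 5 -> legal
(4,7): flips 3 -> legal
(5,6): flips 3 -> legal
(5,7): no bracket -> illegal
(6,2): no bracket -> illegal
(6,5): no bracket -> illegal
(6,6): flips 2 -> legal
(7,2): flips 1 -> legal
W mobility = 9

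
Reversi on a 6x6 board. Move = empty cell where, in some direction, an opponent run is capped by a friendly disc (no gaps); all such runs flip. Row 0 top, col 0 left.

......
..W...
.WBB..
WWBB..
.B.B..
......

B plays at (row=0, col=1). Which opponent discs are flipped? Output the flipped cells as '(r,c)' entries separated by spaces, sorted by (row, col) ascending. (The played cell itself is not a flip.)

Answer: (1,2)

Derivation:
Dir NW: edge -> no flip
Dir N: edge -> no flip
Dir NE: edge -> no flip
Dir W: first cell '.' (not opp) -> no flip
Dir E: first cell '.' (not opp) -> no flip
Dir SW: first cell '.' (not opp) -> no flip
Dir S: first cell '.' (not opp) -> no flip
Dir SE: opp run (1,2) capped by B -> flip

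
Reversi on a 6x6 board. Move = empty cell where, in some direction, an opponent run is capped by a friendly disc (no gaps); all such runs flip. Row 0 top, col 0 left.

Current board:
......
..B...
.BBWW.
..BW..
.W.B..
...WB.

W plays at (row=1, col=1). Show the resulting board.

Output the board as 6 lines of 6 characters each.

Answer: ......
.WB...
.BWWW.
..BW..
.W.B..
...WB.

Derivation:
Place W at (1,1); scan 8 dirs for brackets.
Dir NW: first cell '.' (not opp) -> no flip
Dir N: first cell '.' (not opp) -> no flip
Dir NE: first cell '.' (not opp) -> no flip
Dir W: first cell '.' (not opp) -> no flip
Dir E: opp run (1,2), next='.' -> no flip
Dir SW: first cell '.' (not opp) -> no flip
Dir S: opp run (2,1), next='.' -> no flip
Dir SE: opp run (2,2) capped by W -> flip
All flips: (2,2)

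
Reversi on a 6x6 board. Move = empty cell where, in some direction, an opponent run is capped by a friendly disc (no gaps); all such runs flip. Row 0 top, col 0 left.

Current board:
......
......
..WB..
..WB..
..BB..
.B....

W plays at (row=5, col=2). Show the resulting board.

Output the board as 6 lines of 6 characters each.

Place W at (5,2); scan 8 dirs for brackets.
Dir NW: first cell '.' (not opp) -> no flip
Dir N: opp run (4,2) capped by W -> flip
Dir NE: opp run (4,3), next='.' -> no flip
Dir W: opp run (5,1), next='.' -> no flip
Dir E: first cell '.' (not opp) -> no flip
Dir SW: edge -> no flip
Dir S: edge -> no flip
Dir SE: edge -> no flip
All flips: (4,2)

Answer: ......
......
..WB..
..WB..
..WB..
.BW...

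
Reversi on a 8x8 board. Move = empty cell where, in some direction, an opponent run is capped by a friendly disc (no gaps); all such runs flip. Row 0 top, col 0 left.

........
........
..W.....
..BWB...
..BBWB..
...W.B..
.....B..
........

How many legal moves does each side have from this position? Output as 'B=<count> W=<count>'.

Answer: B=7 W=8

Derivation:
-- B to move --
(1,1): flips 3 -> legal
(1,2): flips 1 -> legal
(1,3): no bracket -> illegal
(2,1): no bracket -> illegal
(2,3): flips 1 -> legal
(2,4): flips 1 -> legal
(3,1): no bracket -> illegal
(3,5): no bracket -> illegal
(5,2): no bracket -> illegal
(5,4): flips 1 -> legal
(6,2): no bracket -> illegal
(6,3): flips 1 -> legal
(6,4): flips 1 -> legal
B mobility = 7
-- W to move --
(2,1): no bracket -> illegal
(2,3): no bracket -> illegal
(2,4): flips 1 -> legal
(2,5): no bracket -> illegal
(3,1): flips 2 -> legal
(3,5): flips 1 -> legal
(3,6): no bracket -> illegal
(4,1): flips 2 -> legal
(4,6): flips 1 -> legal
(5,1): flips 1 -> legal
(5,2): flips 2 -> legal
(5,4): no bracket -> illegal
(5,6): no bracket -> illegal
(6,4): no bracket -> illegal
(6,6): flips 1 -> legal
(7,4): no bracket -> illegal
(7,5): no bracket -> illegal
(7,6): no bracket -> illegal
W mobility = 8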